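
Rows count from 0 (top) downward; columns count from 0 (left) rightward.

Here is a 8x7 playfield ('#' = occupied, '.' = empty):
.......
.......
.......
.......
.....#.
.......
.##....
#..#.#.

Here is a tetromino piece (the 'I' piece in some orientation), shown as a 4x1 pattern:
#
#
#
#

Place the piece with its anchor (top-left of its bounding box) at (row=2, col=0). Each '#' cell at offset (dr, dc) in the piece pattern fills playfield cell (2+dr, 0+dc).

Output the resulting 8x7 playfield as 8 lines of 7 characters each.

Fill (2+0,0+0) = (2,0)
Fill (2+1,0+0) = (3,0)
Fill (2+2,0+0) = (4,0)
Fill (2+3,0+0) = (5,0)

Answer: .......
.......
#......
#......
#....#.
#......
.##....
#..#.#.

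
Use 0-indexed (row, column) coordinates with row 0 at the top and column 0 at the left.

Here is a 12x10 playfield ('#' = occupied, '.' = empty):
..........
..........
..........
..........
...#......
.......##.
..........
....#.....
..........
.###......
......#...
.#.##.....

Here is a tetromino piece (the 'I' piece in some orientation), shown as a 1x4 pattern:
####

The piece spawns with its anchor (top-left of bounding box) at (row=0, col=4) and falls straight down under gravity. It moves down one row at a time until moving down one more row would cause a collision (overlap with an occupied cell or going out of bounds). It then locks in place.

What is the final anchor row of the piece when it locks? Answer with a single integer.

Spawn at (row=0, col=4). Try each row:
  row 0: fits
  row 1: fits
  row 2: fits
  row 3: fits
  row 4: fits
  row 5: blocked -> lock at row 4

Answer: 4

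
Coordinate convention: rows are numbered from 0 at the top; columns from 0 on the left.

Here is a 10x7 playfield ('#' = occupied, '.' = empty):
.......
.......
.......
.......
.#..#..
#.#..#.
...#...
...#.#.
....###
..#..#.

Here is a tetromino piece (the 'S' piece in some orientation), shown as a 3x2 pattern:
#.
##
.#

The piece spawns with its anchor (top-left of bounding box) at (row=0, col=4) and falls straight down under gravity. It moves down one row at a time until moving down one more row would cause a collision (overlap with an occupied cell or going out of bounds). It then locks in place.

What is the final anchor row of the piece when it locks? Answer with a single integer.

Answer: 2

Derivation:
Spawn at (row=0, col=4). Try each row:
  row 0: fits
  row 1: fits
  row 2: fits
  row 3: blocked -> lock at row 2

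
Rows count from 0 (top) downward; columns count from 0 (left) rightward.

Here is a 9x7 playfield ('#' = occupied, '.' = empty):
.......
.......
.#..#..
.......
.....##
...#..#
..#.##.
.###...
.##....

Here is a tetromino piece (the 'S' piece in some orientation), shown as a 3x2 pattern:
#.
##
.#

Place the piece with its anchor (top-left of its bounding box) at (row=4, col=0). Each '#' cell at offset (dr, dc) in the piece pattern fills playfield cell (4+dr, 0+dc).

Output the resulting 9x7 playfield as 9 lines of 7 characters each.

Fill (4+0,0+0) = (4,0)
Fill (4+1,0+0) = (5,0)
Fill (4+1,0+1) = (5,1)
Fill (4+2,0+1) = (6,1)

Answer: .......
.......
.#..#..
.......
#....##
##.#..#
.##.##.
.###...
.##....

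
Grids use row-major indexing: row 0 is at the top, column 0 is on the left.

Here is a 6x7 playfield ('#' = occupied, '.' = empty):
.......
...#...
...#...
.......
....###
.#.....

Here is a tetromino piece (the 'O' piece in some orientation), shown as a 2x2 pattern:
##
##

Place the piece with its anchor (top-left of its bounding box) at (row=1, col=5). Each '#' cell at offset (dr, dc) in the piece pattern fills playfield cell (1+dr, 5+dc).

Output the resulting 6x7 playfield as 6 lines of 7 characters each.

Answer: .......
...#.##
...#.##
.......
....###
.#.....

Derivation:
Fill (1+0,5+0) = (1,5)
Fill (1+0,5+1) = (1,6)
Fill (1+1,5+0) = (2,5)
Fill (1+1,5+1) = (2,6)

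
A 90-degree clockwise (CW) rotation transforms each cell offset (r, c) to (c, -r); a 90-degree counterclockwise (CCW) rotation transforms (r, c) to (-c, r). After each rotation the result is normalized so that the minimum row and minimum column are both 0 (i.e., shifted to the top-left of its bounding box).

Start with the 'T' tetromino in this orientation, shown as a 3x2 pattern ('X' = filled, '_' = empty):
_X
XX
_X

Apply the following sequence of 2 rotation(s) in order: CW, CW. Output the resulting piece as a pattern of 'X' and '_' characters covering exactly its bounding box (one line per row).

Answer: X_
XX
X_

Derivation:
Start:
_X
XX
_X
After rotation 1 (CW):
_X_
XXX
After rotation 2 (CW):
X_
XX
X_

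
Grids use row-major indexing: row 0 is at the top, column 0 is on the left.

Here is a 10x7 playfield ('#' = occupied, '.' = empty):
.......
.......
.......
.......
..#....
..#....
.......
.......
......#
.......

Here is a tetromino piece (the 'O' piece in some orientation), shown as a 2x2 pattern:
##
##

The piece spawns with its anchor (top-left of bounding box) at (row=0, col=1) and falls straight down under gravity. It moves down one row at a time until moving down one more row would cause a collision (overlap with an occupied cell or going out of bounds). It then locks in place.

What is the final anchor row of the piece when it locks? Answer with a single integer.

Spawn at (row=0, col=1). Try each row:
  row 0: fits
  row 1: fits
  row 2: fits
  row 3: blocked -> lock at row 2

Answer: 2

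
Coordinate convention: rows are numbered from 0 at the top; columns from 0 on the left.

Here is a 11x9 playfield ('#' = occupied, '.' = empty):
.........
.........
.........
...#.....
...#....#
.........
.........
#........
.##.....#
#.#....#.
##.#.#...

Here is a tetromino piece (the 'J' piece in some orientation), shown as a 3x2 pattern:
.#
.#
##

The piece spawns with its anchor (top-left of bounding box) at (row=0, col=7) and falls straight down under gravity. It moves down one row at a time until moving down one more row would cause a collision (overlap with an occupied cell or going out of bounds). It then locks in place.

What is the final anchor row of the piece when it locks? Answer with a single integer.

Answer: 1

Derivation:
Spawn at (row=0, col=7). Try each row:
  row 0: fits
  row 1: fits
  row 2: blocked -> lock at row 1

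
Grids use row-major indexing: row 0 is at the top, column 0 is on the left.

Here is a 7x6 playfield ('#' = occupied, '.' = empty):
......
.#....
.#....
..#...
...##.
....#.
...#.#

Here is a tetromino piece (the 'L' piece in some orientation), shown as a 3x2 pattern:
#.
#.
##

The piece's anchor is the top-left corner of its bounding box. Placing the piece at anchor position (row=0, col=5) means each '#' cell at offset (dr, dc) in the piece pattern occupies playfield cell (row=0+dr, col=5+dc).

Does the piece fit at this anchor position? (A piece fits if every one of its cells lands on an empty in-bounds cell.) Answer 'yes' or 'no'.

Answer: no

Derivation:
Check each piece cell at anchor (0, 5):
  offset (0,0) -> (0,5): empty -> OK
  offset (1,0) -> (1,5): empty -> OK
  offset (2,0) -> (2,5): empty -> OK
  offset (2,1) -> (2,6): out of bounds -> FAIL
All cells valid: no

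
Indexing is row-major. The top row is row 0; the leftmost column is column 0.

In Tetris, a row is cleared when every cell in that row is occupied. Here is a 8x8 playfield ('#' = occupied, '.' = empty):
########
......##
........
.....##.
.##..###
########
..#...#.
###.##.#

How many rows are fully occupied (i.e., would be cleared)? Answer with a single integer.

Answer: 2

Derivation:
Check each row:
  row 0: 0 empty cells -> FULL (clear)
  row 1: 6 empty cells -> not full
  row 2: 8 empty cells -> not full
  row 3: 6 empty cells -> not full
  row 4: 3 empty cells -> not full
  row 5: 0 empty cells -> FULL (clear)
  row 6: 6 empty cells -> not full
  row 7: 2 empty cells -> not full
Total rows cleared: 2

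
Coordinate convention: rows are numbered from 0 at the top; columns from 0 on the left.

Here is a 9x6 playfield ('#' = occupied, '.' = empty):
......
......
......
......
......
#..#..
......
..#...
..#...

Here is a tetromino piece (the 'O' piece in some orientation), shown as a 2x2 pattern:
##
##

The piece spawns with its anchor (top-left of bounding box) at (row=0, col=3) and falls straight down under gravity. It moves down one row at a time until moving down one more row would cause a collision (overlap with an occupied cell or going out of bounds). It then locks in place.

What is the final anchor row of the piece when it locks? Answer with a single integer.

Answer: 3

Derivation:
Spawn at (row=0, col=3). Try each row:
  row 0: fits
  row 1: fits
  row 2: fits
  row 3: fits
  row 4: blocked -> lock at row 3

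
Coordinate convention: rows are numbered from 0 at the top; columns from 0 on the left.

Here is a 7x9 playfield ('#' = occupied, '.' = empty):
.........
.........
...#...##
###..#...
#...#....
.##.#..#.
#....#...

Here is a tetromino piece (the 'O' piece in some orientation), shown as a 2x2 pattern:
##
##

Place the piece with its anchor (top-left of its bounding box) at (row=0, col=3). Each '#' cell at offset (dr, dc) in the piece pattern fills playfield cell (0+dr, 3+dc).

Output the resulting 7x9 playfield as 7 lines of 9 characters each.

Fill (0+0,3+0) = (0,3)
Fill (0+0,3+1) = (0,4)
Fill (0+1,3+0) = (1,3)
Fill (0+1,3+1) = (1,4)

Answer: ...##....
...##....
...#...##
###..#...
#...#....
.##.#..#.
#....#...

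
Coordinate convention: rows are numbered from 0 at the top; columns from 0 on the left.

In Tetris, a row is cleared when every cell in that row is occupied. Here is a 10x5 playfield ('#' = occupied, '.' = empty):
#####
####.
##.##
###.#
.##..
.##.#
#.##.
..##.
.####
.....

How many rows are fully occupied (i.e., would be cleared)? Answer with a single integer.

Check each row:
  row 0: 0 empty cells -> FULL (clear)
  row 1: 1 empty cell -> not full
  row 2: 1 empty cell -> not full
  row 3: 1 empty cell -> not full
  row 4: 3 empty cells -> not full
  row 5: 2 empty cells -> not full
  row 6: 2 empty cells -> not full
  row 7: 3 empty cells -> not full
  row 8: 1 empty cell -> not full
  row 9: 5 empty cells -> not full
Total rows cleared: 1

Answer: 1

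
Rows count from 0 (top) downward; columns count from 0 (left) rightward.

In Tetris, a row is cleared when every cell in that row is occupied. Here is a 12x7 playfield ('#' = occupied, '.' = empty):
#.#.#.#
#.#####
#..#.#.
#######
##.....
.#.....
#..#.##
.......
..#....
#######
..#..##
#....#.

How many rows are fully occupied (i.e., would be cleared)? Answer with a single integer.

Check each row:
  row 0: 3 empty cells -> not full
  row 1: 1 empty cell -> not full
  row 2: 4 empty cells -> not full
  row 3: 0 empty cells -> FULL (clear)
  row 4: 5 empty cells -> not full
  row 5: 6 empty cells -> not full
  row 6: 3 empty cells -> not full
  row 7: 7 empty cells -> not full
  row 8: 6 empty cells -> not full
  row 9: 0 empty cells -> FULL (clear)
  row 10: 4 empty cells -> not full
  row 11: 5 empty cells -> not full
Total rows cleared: 2

Answer: 2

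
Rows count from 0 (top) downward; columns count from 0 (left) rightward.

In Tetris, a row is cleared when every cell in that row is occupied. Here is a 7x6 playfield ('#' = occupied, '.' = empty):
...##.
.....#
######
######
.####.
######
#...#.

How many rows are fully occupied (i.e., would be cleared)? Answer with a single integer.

Check each row:
  row 0: 4 empty cells -> not full
  row 1: 5 empty cells -> not full
  row 2: 0 empty cells -> FULL (clear)
  row 3: 0 empty cells -> FULL (clear)
  row 4: 2 empty cells -> not full
  row 5: 0 empty cells -> FULL (clear)
  row 6: 4 empty cells -> not full
Total rows cleared: 3

Answer: 3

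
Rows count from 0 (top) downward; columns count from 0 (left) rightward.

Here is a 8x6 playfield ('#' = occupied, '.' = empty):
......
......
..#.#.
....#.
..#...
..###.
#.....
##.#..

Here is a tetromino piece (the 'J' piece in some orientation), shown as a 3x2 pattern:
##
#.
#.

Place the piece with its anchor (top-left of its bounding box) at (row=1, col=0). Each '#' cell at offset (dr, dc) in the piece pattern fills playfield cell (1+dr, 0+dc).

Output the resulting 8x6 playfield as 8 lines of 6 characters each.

Fill (1+0,0+0) = (1,0)
Fill (1+0,0+1) = (1,1)
Fill (1+1,0+0) = (2,0)
Fill (1+2,0+0) = (3,0)

Answer: ......
##....
#.#.#.
#...#.
..#...
..###.
#.....
##.#..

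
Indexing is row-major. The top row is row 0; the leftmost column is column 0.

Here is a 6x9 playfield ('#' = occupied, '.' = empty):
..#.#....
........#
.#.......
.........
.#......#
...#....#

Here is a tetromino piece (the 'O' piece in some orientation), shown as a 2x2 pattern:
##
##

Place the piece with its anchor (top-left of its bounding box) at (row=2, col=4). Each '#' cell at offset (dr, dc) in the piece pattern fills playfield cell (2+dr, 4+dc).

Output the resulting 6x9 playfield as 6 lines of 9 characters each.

Answer: ..#.#....
........#
.#..##...
....##...
.#......#
...#....#

Derivation:
Fill (2+0,4+0) = (2,4)
Fill (2+0,4+1) = (2,5)
Fill (2+1,4+0) = (3,4)
Fill (2+1,4+1) = (3,5)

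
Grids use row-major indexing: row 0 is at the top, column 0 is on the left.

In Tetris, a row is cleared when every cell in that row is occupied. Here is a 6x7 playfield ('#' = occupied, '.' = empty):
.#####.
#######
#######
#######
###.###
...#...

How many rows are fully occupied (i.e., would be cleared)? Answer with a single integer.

Answer: 3

Derivation:
Check each row:
  row 0: 2 empty cells -> not full
  row 1: 0 empty cells -> FULL (clear)
  row 2: 0 empty cells -> FULL (clear)
  row 3: 0 empty cells -> FULL (clear)
  row 4: 1 empty cell -> not full
  row 5: 6 empty cells -> not full
Total rows cleared: 3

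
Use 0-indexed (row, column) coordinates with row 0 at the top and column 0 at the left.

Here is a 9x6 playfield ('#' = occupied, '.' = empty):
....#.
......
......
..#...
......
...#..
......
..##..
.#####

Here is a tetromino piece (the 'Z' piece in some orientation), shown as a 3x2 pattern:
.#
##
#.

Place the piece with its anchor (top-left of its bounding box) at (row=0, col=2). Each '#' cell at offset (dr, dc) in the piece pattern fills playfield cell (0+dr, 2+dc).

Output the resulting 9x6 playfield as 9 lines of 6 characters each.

Answer: ...##.
..##..
..#...
..#...
......
...#..
......
..##..
.#####

Derivation:
Fill (0+0,2+1) = (0,3)
Fill (0+1,2+0) = (1,2)
Fill (0+1,2+1) = (1,3)
Fill (0+2,2+0) = (2,2)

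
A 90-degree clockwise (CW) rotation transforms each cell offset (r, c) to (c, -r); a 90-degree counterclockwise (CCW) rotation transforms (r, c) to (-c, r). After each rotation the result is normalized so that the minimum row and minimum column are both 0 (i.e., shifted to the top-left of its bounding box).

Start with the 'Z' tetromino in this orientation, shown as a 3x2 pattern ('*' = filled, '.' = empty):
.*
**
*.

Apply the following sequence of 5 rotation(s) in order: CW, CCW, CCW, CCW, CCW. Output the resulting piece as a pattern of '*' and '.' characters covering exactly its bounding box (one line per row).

Answer: **.
.**

Derivation:
Start:
.*
**
*.
After rotation 1 (CW):
**.
.**
After rotation 2 (CCW):
.*
**
*.
After rotation 3 (CCW):
**.
.**
After rotation 4 (CCW):
.*
**
*.
After rotation 5 (CCW):
**.
.**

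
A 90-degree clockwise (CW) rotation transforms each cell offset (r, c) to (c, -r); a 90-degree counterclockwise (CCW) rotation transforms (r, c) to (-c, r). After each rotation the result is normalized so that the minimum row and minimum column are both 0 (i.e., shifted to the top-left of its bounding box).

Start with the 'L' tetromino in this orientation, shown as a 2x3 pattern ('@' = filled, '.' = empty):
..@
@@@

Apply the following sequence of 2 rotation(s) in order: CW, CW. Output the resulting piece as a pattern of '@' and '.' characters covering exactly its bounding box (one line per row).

Start:
..@
@@@
After rotation 1 (CW):
@.
@.
@@
After rotation 2 (CW):
@@@
@..

Answer: @@@
@..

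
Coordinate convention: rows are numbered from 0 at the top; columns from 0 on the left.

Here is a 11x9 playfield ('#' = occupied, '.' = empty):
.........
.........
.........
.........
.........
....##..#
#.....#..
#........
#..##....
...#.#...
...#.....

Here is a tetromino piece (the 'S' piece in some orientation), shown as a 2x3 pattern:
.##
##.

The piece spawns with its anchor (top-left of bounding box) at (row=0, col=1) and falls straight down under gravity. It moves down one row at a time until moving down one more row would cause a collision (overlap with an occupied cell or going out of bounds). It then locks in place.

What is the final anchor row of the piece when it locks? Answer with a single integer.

Answer: 7

Derivation:
Spawn at (row=0, col=1). Try each row:
  row 0: fits
  row 1: fits
  row 2: fits
  row 3: fits
  row 4: fits
  row 5: fits
  row 6: fits
  row 7: fits
  row 8: blocked -> lock at row 7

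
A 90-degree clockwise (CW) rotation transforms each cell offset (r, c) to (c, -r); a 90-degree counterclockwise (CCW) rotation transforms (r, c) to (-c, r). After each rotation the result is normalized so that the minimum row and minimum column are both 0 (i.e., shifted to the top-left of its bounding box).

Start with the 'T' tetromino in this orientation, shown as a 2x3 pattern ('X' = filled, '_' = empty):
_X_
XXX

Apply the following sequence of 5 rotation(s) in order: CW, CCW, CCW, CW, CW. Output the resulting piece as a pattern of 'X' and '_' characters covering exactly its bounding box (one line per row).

Answer: X_
XX
X_

Derivation:
Start:
_X_
XXX
After rotation 1 (CW):
X_
XX
X_
After rotation 2 (CCW):
_X_
XXX
After rotation 3 (CCW):
_X
XX
_X
After rotation 4 (CW):
_X_
XXX
After rotation 5 (CW):
X_
XX
X_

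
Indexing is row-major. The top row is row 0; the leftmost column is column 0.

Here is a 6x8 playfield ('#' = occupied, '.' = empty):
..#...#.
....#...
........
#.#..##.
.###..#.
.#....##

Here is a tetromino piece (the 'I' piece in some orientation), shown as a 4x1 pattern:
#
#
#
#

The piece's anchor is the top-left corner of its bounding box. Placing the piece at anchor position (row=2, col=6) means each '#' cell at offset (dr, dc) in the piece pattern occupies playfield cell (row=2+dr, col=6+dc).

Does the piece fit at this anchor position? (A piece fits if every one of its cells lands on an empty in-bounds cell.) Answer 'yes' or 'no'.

Check each piece cell at anchor (2, 6):
  offset (0,0) -> (2,6): empty -> OK
  offset (1,0) -> (3,6): occupied ('#') -> FAIL
  offset (2,0) -> (4,6): occupied ('#') -> FAIL
  offset (3,0) -> (5,6): occupied ('#') -> FAIL
All cells valid: no

Answer: no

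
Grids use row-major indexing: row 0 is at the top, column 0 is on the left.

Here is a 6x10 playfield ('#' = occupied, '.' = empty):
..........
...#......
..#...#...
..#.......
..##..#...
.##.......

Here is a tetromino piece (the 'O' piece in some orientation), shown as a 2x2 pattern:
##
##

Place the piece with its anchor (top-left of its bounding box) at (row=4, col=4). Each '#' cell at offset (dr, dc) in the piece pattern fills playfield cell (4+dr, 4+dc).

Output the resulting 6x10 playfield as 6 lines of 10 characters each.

Answer: ..........
...#......
..#...#...
..#.......
..#####...
.##.##....

Derivation:
Fill (4+0,4+0) = (4,4)
Fill (4+0,4+1) = (4,5)
Fill (4+1,4+0) = (5,4)
Fill (4+1,4+1) = (5,5)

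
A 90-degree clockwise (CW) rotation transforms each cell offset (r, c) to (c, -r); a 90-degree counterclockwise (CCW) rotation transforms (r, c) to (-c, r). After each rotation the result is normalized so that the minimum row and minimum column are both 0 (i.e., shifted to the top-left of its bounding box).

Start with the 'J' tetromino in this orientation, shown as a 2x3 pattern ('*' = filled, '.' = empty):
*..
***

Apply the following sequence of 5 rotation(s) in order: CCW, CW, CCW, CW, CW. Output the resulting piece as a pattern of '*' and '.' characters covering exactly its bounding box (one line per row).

Start:
*..
***
After rotation 1 (CCW):
.*
.*
**
After rotation 2 (CW):
*..
***
After rotation 3 (CCW):
.*
.*
**
After rotation 4 (CW):
*..
***
After rotation 5 (CW):
**
*.
*.

Answer: **
*.
*.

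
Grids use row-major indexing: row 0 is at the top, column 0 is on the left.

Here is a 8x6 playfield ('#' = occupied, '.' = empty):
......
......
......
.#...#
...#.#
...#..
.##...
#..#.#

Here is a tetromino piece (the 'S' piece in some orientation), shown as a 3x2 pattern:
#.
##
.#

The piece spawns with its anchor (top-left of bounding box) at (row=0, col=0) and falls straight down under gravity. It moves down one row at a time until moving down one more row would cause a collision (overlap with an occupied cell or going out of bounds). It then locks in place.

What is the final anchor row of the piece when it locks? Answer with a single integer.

Spawn at (row=0, col=0). Try each row:
  row 0: fits
  row 1: blocked -> lock at row 0

Answer: 0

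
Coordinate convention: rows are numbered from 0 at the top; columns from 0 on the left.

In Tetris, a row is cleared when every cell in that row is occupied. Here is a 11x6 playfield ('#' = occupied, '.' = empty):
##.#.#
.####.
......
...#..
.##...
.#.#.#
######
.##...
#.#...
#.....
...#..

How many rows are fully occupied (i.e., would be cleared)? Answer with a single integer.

Check each row:
  row 0: 2 empty cells -> not full
  row 1: 2 empty cells -> not full
  row 2: 6 empty cells -> not full
  row 3: 5 empty cells -> not full
  row 4: 4 empty cells -> not full
  row 5: 3 empty cells -> not full
  row 6: 0 empty cells -> FULL (clear)
  row 7: 4 empty cells -> not full
  row 8: 4 empty cells -> not full
  row 9: 5 empty cells -> not full
  row 10: 5 empty cells -> not full
Total rows cleared: 1

Answer: 1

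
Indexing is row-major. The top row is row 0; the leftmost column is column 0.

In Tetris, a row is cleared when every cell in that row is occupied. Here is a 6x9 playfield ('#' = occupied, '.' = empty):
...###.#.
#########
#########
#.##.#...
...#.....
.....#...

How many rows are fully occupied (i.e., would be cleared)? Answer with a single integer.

Check each row:
  row 0: 5 empty cells -> not full
  row 1: 0 empty cells -> FULL (clear)
  row 2: 0 empty cells -> FULL (clear)
  row 3: 5 empty cells -> not full
  row 4: 8 empty cells -> not full
  row 5: 8 empty cells -> not full
Total rows cleared: 2

Answer: 2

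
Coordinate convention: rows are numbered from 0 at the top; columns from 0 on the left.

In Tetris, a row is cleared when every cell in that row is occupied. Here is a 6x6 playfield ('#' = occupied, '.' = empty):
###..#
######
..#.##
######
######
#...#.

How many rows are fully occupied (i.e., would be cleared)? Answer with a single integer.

Answer: 3

Derivation:
Check each row:
  row 0: 2 empty cells -> not full
  row 1: 0 empty cells -> FULL (clear)
  row 2: 3 empty cells -> not full
  row 3: 0 empty cells -> FULL (clear)
  row 4: 0 empty cells -> FULL (clear)
  row 5: 4 empty cells -> not full
Total rows cleared: 3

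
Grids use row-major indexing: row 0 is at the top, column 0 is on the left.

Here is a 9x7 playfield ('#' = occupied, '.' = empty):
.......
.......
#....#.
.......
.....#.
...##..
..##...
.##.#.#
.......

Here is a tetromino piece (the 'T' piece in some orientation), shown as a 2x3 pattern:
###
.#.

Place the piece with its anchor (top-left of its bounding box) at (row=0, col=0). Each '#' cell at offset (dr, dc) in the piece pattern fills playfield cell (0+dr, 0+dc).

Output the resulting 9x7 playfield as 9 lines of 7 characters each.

Fill (0+0,0+0) = (0,0)
Fill (0+0,0+1) = (0,1)
Fill (0+0,0+2) = (0,2)
Fill (0+1,0+1) = (1,1)

Answer: ###....
.#.....
#....#.
.......
.....#.
...##..
..##...
.##.#.#
.......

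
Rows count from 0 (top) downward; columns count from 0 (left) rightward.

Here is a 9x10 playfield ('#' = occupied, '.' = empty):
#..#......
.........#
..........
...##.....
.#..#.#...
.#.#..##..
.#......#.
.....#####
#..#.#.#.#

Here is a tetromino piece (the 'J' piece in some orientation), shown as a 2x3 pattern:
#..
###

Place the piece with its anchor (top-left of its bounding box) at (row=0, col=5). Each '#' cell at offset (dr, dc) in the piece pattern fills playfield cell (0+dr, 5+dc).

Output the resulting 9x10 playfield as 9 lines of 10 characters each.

Fill (0+0,5+0) = (0,5)
Fill (0+1,5+0) = (1,5)
Fill (0+1,5+1) = (1,6)
Fill (0+1,5+2) = (1,7)

Answer: #..#.#....
.....###.#
..........
...##.....
.#..#.#...
.#.#..##..
.#......#.
.....#####
#..#.#.#.#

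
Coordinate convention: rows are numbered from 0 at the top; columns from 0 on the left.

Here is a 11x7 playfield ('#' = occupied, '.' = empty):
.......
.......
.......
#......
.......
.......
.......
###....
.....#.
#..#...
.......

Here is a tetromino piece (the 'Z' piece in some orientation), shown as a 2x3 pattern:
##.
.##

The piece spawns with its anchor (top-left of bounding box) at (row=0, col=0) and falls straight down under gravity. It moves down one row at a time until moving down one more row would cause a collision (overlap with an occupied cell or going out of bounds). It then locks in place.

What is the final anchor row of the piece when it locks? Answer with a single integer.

Spawn at (row=0, col=0). Try each row:
  row 0: fits
  row 1: fits
  row 2: fits
  row 3: blocked -> lock at row 2

Answer: 2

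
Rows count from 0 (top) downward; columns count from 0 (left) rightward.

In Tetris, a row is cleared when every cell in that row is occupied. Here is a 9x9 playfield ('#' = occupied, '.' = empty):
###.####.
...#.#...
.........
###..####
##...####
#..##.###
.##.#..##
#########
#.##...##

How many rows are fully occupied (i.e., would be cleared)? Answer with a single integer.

Check each row:
  row 0: 2 empty cells -> not full
  row 1: 7 empty cells -> not full
  row 2: 9 empty cells -> not full
  row 3: 2 empty cells -> not full
  row 4: 3 empty cells -> not full
  row 5: 3 empty cells -> not full
  row 6: 4 empty cells -> not full
  row 7: 0 empty cells -> FULL (clear)
  row 8: 4 empty cells -> not full
Total rows cleared: 1

Answer: 1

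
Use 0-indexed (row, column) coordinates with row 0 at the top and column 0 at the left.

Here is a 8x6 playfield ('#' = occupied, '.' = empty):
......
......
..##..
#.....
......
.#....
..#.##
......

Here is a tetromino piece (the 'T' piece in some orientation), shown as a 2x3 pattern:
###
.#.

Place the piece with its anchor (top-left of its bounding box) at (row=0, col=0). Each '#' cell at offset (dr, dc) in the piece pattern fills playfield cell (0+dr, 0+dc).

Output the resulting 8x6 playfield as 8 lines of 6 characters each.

Answer: ###...
.#....
..##..
#.....
......
.#....
..#.##
......

Derivation:
Fill (0+0,0+0) = (0,0)
Fill (0+0,0+1) = (0,1)
Fill (0+0,0+2) = (0,2)
Fill (0+1,0+1) = (1,1)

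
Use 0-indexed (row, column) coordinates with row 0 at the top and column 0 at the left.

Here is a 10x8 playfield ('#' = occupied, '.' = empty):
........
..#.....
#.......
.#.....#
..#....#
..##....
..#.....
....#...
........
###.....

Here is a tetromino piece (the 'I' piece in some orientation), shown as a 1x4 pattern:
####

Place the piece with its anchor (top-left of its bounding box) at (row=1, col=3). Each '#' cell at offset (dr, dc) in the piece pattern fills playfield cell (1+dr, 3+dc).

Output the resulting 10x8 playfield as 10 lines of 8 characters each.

Fill (1+0,3+0) = (1,3)
Fill (1+0,3+1) = (1,4)
Fill (1+0,3+2) = (1,5)
Fill (1+0,3+3) = (1,6)

Answer: ........
..#####.
#.......
.#.....#
..#....#
..##....
..#.....
....#...
........
###.....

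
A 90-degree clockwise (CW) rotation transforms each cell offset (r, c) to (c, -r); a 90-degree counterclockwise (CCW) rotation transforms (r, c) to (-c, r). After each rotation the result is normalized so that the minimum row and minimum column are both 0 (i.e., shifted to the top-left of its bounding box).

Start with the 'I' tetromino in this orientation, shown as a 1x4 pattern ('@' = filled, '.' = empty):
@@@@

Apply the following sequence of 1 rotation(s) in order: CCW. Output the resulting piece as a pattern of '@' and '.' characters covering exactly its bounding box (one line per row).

Answer: @
@
@
@

Derivation:
Start:
@@@@
After rotation 1 (CCW):
@
@
@
@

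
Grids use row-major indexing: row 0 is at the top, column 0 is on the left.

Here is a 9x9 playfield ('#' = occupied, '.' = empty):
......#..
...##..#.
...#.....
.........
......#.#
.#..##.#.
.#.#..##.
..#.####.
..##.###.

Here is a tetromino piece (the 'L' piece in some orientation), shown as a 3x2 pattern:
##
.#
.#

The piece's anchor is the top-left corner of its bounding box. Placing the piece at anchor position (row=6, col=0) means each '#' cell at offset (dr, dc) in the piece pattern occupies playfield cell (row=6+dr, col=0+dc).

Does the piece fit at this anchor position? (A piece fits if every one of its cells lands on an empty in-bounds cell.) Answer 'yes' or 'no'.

Answer: no

Derivation:
Check each piece cell at anchor (6, 0):
  offset (0,0) -> (6,0): empty -> OK
  offset (0,1) -> (6,1): occupied ('#') -> FAIL
  offset (1,1) -> (7,1): empty -> OK
  offset (2,1) -> (8,1): empty -> OK
All cells valid: no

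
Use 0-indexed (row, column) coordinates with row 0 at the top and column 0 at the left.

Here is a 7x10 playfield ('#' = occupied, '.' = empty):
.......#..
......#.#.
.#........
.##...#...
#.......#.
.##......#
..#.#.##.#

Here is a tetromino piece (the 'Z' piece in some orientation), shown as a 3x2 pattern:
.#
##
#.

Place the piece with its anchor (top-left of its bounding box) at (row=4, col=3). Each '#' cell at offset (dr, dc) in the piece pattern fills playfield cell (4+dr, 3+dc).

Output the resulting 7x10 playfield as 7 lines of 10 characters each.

Fill (4+0,3+1) = (4,4)
Fill (4+1,3+0) = (5,3)
Fill (4+1,3+1) = (5,4)
Fill (4+2,3+0) = (6,3)

Answer: .......#..
......#.#.
.#........
.##...#...
#...#...#.
.####....#
..###.##.#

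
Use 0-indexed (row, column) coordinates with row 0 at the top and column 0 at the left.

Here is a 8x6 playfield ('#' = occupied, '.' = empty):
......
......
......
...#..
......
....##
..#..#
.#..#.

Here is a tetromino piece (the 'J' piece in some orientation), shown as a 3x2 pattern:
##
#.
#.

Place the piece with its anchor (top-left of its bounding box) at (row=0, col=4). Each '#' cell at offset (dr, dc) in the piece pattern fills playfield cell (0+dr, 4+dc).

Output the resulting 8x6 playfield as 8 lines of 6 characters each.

Fill (0+0,4+0) = (0,4)
Fill (0+0,4+1) = (0,5)
Fill (0+1,4+0) = (1,4)
Fill (0+2,4+0) = (2,4)

Answer: ....##
....#.
....#.
...#..
......
....##
..#..#
.#..#.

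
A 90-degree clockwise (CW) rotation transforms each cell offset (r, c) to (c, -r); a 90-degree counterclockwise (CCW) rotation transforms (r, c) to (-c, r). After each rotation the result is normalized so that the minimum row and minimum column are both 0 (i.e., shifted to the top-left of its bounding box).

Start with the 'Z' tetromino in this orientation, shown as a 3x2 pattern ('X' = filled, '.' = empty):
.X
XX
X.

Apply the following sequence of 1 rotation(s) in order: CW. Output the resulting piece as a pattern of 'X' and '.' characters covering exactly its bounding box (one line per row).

Start:
.X
XX
X.
After rotation 1 (CW):
XX.
.XX

Answer: XX.
.XX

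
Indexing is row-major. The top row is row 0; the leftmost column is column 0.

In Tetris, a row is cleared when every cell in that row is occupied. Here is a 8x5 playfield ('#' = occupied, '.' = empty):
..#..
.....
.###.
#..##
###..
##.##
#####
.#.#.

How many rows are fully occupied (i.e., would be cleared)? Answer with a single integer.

Check each row:
  row 0: 4 empty cells -> not full
  row 1: 5 empty cells -> not full
  row 2: 2 empty cells -> not full
  row 3: 2 empty cells -> not full
  row 4: 2 empty cells -> not full
  row 5: 1 empty cell -> not full
  row 6: 0 empty cells -> FULL (clear)
  row 7: 3 empty cells -> not full
Total rows cleared: 1

Answer: 1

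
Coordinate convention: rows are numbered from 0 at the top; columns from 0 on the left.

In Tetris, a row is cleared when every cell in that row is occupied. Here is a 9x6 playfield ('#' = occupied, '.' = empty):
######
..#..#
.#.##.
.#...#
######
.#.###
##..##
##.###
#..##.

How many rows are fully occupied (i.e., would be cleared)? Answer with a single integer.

Check each row:
  row 0: 0 empty cells -> FULL (clear)
  row 1: 4 empty cells -> not full
  row 2: 3 empty cells -> not full
  row 3: 4 empty cells -> not full
  row 4: 0 empty cells -> FULL (clear)
  row 5: 2 empty cells -> not full
  row 6: 2 empty cells -> not full
  row 7: 1 empty cell -> not full
  row 8: 3 empty cells -> not full
Total rows cleared: 2

Answer: 2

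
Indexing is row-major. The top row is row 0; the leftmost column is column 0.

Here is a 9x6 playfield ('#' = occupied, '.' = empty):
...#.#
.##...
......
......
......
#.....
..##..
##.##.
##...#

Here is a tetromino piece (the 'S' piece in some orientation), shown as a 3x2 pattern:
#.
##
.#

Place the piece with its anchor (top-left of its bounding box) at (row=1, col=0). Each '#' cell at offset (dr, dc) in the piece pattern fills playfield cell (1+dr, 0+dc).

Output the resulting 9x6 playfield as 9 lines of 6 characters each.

Fill (1+0,0+0) = (1,0)
Fill (1+1,0+0) = (2,0)
Fill (1+1,0+1) = (2,1)
Fill (1+2,0+1) = (3,1)

Answer: ...#.#
###...
##....
.#....
......
#.....
..##..
##.##.
##...#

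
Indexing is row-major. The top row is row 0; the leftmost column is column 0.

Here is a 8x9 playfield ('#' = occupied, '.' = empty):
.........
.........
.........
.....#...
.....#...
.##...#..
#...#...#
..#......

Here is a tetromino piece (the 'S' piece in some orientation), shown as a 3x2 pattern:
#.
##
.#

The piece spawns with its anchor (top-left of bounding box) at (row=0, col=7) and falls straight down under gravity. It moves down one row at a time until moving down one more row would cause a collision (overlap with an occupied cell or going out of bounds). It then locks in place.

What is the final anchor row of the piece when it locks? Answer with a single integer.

Spawn at (row=0, col=7). Try each row:
  row 0: fits
  row 1: fits
  row 2: fits
  row 3: fits
  row 4: blocked -> lock at row 3

Answer: 3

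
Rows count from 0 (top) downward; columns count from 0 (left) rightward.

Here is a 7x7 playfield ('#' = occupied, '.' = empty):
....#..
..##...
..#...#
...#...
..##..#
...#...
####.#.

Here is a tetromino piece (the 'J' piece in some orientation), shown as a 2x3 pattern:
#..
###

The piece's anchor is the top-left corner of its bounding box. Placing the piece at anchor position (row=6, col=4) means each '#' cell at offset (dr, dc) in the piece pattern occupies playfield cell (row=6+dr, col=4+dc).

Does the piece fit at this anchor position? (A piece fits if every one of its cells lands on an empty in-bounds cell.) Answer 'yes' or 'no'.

Answer: no

Derivation:
Check each piece cell at anchor (6, 4):
  offset (0,0) -> (6,4): empty -> OK
  offset (1,0) -> (7,4): out of bounds -> FAIL
  offset (1,1) -> (7,5): out of bounds -> FAIL
  offset (1,2) -> (7,6): out of bounds -> FAIL
All cells valid: no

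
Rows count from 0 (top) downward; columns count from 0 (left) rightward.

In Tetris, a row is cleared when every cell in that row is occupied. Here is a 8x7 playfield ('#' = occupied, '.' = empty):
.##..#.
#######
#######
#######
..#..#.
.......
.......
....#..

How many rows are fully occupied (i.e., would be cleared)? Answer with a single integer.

Check each row:
  row 0: 4 empty cells -> not full
  row 1: 0 empty cells -> FULL (clear)
  row 2: 0 empty cells -> FULL (clear)
  row 3: 0 empty cells -> FULL (clear)
  row 4: 5 empty cells -> not full
  row 5: 7 empty cells -> not full
  row 6: 7 empty cells -> not full
  row 7: 6 empty cells -> not full
Total rows cleared: 3

Answer: 3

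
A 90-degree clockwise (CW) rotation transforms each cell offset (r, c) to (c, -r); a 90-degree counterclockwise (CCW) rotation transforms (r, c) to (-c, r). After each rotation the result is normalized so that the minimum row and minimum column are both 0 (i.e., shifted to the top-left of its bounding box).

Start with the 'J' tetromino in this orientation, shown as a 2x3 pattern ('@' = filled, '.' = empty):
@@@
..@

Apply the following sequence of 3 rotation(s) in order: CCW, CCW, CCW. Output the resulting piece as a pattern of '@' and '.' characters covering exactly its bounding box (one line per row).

Answer: .@
.@
@@

Derivation:
Start:
@@@
..@
After rotation 1 (CCW):
@@
@.
@.
After rotation 2 (CCW):
@..
@@@
After rotation 3 (CCW):
.@
.@
@@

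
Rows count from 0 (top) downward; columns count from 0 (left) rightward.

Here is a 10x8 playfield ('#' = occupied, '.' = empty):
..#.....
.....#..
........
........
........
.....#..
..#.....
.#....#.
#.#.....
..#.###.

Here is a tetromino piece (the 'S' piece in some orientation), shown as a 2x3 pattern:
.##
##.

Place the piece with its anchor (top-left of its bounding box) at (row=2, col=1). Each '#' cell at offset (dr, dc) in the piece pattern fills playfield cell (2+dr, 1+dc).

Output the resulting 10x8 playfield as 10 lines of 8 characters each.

Answer: ..#.....
.....#..
..##....
.##.....
........
.....#..
..#.....
.#....#.
#.#.....
..#.###.

Derivation:
Fill (2+0,1+1) = (2,2)
Fill (2+0,1+2) = (2,3)
Fill (2+1,1+0) = (3,1)
Fill (2+1,1+1) = (3,2)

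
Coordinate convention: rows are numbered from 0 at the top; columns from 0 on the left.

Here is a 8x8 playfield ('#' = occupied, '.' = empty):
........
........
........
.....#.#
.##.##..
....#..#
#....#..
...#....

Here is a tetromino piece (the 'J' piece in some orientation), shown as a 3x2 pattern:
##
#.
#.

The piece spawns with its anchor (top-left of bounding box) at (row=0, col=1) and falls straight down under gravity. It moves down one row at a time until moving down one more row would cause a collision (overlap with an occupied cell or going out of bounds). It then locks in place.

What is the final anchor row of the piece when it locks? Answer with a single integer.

Answer: 1

Derivation:
Spawn at (row=0, col=1). Try each row:
  row 0: fits
  row 1: fits
  row 2: blocked -> lock at row 1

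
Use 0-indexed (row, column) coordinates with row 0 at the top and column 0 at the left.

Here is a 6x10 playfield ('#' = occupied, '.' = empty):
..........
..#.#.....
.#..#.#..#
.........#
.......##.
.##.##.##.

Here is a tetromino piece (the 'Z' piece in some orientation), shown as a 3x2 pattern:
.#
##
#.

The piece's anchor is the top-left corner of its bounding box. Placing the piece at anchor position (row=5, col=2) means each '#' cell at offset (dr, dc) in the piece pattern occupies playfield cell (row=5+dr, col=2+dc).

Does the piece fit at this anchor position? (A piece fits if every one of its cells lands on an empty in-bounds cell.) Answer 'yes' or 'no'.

Answer: no

Derivation:
Check each piece cell at anchor (5, 2):
  offset (0,1) -> (5,3): empty -> OK
  offset (1,0) -> (6,2): out of bounds -> FAIL
  offset (1,1) -> (6,3): out of bounds -> FAIL
  offset (2,0) -> (7,2): out of bounds -> FAIL
All cells valid: no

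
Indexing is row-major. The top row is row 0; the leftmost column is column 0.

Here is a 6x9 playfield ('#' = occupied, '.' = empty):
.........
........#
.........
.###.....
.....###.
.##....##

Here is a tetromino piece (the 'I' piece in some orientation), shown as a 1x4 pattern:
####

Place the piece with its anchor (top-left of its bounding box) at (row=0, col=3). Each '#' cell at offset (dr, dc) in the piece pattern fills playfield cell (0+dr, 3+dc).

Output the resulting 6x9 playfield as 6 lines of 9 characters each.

Answer: ...####..
........#
.........
.###.....
.....###.
.##....##

Derivation:
Fill (0+0,3+0) = (0,3)
Fill (0+0,3+1) = (0,4)
Fill (0+0,3+2) = (0,5)
Fill (0+0,3+3) = (0,6)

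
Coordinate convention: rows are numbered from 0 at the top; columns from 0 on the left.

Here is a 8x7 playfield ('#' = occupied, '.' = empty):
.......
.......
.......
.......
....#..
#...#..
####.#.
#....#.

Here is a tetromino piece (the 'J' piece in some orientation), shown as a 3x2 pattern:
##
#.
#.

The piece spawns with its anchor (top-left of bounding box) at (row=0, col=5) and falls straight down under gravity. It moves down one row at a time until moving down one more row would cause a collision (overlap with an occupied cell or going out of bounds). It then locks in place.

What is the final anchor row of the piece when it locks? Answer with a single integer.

Answer: 3

Derivation:
Spawn at (row=0, col=5). Try each row:
  row 0: fits
  row 1: fits
  row 2: fits
  row 3: fits
  row 4: blocked -> lock at row 3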